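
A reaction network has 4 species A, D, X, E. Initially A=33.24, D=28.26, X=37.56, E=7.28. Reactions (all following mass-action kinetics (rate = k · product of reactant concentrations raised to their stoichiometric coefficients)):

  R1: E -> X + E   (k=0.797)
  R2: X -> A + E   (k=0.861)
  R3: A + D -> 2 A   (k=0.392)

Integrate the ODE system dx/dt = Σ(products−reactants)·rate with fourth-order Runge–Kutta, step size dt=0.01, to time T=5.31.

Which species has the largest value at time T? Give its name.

Dominant species at T: A

RK4 with dt=0.01: 531 steps to T=5.31. Trajectory (selected grid times):
t=0.00: A=33.24 D=28.26 X=37.56 E=7.28
t=0.59: A=77.81 D=0.00 X=28.68 E=23.59
t=1.18: A=92.14 D=0.00 X=28.81 E=37.92
t=1.77: A=108.00 D=0.00 X=34.40 E=53.78
t=2.36: A=127.82 D=0.00 X=44.33 E=73.60
t=2.95: A=153.80 D=0.00 X=58.78 E=99.58
t=3.54: A=188.46 D=0.00 X=78.70 E=134.24
t=4.13: A=234.95 D=0.00 X=105.72 E=180.73
t=4.72: A=297.46 D=0.00 X=142.17 E=243.24
t=5.31: A=381.53 D=0.00 X=191.27 E=327.31
At T=5.31: A=381.53 D=0.00 X=191.27 E=327.31; the largest is A.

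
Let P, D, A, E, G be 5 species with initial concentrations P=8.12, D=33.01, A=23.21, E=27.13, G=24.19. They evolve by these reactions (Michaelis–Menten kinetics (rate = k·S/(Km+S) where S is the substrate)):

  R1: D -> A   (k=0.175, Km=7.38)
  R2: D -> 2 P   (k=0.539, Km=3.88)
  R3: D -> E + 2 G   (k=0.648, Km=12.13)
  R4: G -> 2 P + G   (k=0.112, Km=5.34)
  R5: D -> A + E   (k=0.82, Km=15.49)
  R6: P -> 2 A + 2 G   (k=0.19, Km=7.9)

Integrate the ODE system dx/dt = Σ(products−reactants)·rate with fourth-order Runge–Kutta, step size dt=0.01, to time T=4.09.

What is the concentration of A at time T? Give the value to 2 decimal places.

A at T = 26.86

RK4 with dt=0.01: 409 steps to T=4.09. Trajectory (selected grid times):
t=0.00: P=8.12 D=33.01 A=23.21 E=27.13 G=24.19
t=0.45: P=8.59 D=32.27 A=23.61 E=27.59 G=24.70
t=0.91: P=9.07 D=31.51 A=24.02 E=28.06 G=25.23
t=1.36: P=9.54 D=30.77 A=24.43 E=28.52 G=25.74
t=1.82: P=10.02 D=30.03 A=24.84 E=28.98 G=26.26
t=2.27: P=10.48 D=29.30 A=25.24 E=29.43 G=26.77
t=2.73: P=10.96 D=28.56 A=25.65 E=29.89 G=27.29
t=3.18: P=11.42 D=27.84 A=26.05 E=30.33 G=27.80
t=3.64: P=11.89 D=27.11 A=26.46 E=30.78 G=28.32
t=4.09: P=12.34 D=26.41 A=26.86 E=31.21 G=28.82
Read off A at T=4.09: 26.86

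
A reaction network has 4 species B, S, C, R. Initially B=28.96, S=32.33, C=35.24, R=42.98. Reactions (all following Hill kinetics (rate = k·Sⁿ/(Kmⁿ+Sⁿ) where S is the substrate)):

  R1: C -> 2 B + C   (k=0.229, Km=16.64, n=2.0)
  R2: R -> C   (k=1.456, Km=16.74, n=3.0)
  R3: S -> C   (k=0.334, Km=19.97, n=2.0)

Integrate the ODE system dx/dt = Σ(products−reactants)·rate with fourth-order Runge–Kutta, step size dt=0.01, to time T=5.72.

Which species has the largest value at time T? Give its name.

Dominant species at T: C

RK4 with dt=0.01: 572 steps to T=5.72. Trajectory (selected grid times):
t=0.00: B=28.96 S=32.33 C=35.24 R=42.98
t=0.64: B=29.20 S=32.18 C=36.27 R=42.10
t=1.27: B=29.44 S=32.02 C=37.29 R=41.24
t=1.91: B=29.69 S=31.87 C=38.31 R=40.37
t=2.54: B=29.93 S=31.72 C=39.32 R=39.51
t=3.18: B=30.18 S=31.57 C=40.33 R=38.65
t=3.81: B=30.43 S=31.42 C=41.33 R=37.80
t=4.45: B=30.68 S=31.26 C=42.34 R=36.95
t=5.08: B=30.93 S=31.11 C=43.32 R=36.11
t=5.72: B=31.19 S=30.96 C=44.32 R=35.27
At T=5.72: B=31.19 S=30.96 C=44.32 R=35.27; the largest is C.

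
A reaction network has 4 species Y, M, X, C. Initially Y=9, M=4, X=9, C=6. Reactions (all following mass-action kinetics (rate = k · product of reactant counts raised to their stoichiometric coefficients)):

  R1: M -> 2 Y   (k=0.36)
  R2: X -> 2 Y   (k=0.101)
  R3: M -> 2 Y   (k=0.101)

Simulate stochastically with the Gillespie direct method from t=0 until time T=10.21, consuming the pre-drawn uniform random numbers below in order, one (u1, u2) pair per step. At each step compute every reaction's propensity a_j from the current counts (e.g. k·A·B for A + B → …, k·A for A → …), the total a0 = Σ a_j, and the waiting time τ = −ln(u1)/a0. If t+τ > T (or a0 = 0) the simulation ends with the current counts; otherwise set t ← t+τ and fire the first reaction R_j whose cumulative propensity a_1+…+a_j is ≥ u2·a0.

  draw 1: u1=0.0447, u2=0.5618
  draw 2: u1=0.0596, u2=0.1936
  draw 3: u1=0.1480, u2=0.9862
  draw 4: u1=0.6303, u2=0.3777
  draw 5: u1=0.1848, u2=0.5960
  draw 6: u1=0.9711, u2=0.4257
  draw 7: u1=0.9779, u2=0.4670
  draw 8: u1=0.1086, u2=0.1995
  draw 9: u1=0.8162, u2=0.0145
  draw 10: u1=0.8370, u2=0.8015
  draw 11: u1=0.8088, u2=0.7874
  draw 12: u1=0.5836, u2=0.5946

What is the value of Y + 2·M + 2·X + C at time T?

Check how each reaction changes W = Y + 2·M + 2·X + C (weight of products minus weight of reactants):
R1: M -> 2 Y: (1·2) − (2·1) = 2 − 2 = 0
R2: X -> 2 Y: (1·2) − (2·1) = 2 − 2 = 0
R3: M -> 2 Y: (1·2) − (2·1) = 2 − 2 = 0
Every reaction leaves W unchanged, so W is conserved and no simulation is needed: W(T) = W(0) = 9 + 2·4 + 2·9 + 6 = 41

Value at T = 41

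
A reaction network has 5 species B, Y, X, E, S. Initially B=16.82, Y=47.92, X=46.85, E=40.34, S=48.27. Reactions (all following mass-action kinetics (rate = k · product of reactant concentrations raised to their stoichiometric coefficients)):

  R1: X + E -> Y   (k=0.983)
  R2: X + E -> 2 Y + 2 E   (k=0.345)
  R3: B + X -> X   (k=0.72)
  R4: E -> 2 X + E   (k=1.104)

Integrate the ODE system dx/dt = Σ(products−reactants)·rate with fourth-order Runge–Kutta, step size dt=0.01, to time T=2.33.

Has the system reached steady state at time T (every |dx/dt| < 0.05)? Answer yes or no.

Steady state at T: no

RK4 with dt=0.01: 233 steps to T=2.33. Trajectory (selected grid times):
t=0.00: B=16.82 Y=47.92 X=46.85 E=40.34 S=48.27
t=0.26: B=4.96 Y=117.85 X=1.75 E=13.67 S=48.27
t=0.52: B=3.62 Y=126.57 X=1.66 E=10.35 S=48.27
t=0.78: B=2.65 Y=133.11 X=1.66 E=7.85 S=48.27
t=1.04: B=1.94 Y=138.08 X=1.66 E=5.96 S=48.27
t=1.29: B=1.44 Y=141.72 X=1.66 E=4.57 S=48.27
t=1.55: B=1.06 Y=144.61 X=1.66 E=3.47 S=48.27
t=1.81: B=0.77 Y=146.80 X=1.66 E=2.63 S=48.27
t=2.07: B=0.57 Y=148.46 X=1.66 E=2.00 S=48.27
t=2.33: B=0.41 Y=149.73 X=1.66 E=1.52 S=48.27
Rates at T: R1=2.4786, R2=0.8699, R3=0.4965, R4=1.6743
dx/dt at T (Σ net stoichiometry × rate): B=-0.4965, Y=+4.2185, X=-0.0000, E=-1.6087, S=+0.0000
Largest |dx/dt| is |+4.2185| (Y) ≥ 0.05 → not steady.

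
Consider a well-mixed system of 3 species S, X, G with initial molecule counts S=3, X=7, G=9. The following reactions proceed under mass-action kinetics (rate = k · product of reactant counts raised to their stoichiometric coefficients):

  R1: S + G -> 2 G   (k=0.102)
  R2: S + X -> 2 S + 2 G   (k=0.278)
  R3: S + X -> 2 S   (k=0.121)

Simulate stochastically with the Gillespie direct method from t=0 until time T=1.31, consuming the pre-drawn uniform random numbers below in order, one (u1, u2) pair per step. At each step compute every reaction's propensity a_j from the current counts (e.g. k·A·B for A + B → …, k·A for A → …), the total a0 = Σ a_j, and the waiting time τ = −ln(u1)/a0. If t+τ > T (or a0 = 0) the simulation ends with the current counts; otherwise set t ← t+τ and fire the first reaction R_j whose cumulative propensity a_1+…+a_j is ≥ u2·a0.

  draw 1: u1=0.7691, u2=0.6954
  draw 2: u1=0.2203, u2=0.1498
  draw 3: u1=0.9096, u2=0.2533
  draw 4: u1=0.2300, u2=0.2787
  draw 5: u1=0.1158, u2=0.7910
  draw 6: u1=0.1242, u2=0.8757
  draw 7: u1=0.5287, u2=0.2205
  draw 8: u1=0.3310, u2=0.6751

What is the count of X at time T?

X at T = 4

t=0.000: S=3 X=7 G=9
Draw 1: a1=2.754, a2=5.838, a3=2.541, a0=11.133; τ=−ln(0.7691)/11.133=0.024 → t=0.024; u2·a0=0.6954·11.133=7.742; a1=2.754 < 7.742 ≤ a1+a2=8.592 → R2 fires; S=4 X=6 G=11
Draw 2: a1=4.488, a2=6.672, a3=2.904, a0=14.064; τ=−ln(0.2203)/14.064=0.108 → t=0.131; u2·a0=0.1498·14.064=2.107 ≤ a1=4.488 → R1 fires; S=3 X=6 G=12
Draw 3: a1=3.672, a2=5.004, a3=2.178, a0=10.854; τ=−ln(0.9096)/10.854=0.009 → t=0.140; u2·a0=0.2533·10.854=2.749 ≤ a1=3.672 → R1 fires; S=2 X=6 G=13
Draw 4: a1=2.652, a2=3.336, a3=1.452, a0=7.440; τ=−ln(0.2300)/7.440=0.198 → t=0.337; u2·a0=0.2787·7.440=2.074 ≤ a1=2.652 → R1 fires; S=1 X=6 G=14
Draw 5: a1=1.428, a2=1.668, a3=0.726, a0=3.822; τ=−ln(0.1158)/3.822=0.564 → t=0.901; u2·a0=0.7910·3.822=3.023; a1=1.428 < 3.023 ≤ a1+a2=3.096 → R2 fires; S=2 X=5 G=16
Draw 6: a1=3.264, a2=2.780, a3=1.210, a0=7.254; τ=−ln(0.1242)/7.254=0.288 → t=1.189; u2·a0=0.8757·7.254=6.352; a1+a2=6.044 < 6.352 ≤ a1+…+a3=7.254 → R3 fires; S=3 X=4 G=16
Draw 7: a1=4.896, a2=3.336, a3=1.452, a0=9.684; τ=−ln(0.5287)/9.684=0.066 → t=1.255; u2·a0=0.2205·9.684=2.135 ≤ a1=4.896 → R1 fires; S=2 X=4 G=17
Draw 8: a1=3.468, a2=2.224, a3=0.968, a0=6.660; τ=−ln(0.3310)/6.660=0.166 → t=1.421 > T=1.31: stop.
Read off X at T=1.31: 4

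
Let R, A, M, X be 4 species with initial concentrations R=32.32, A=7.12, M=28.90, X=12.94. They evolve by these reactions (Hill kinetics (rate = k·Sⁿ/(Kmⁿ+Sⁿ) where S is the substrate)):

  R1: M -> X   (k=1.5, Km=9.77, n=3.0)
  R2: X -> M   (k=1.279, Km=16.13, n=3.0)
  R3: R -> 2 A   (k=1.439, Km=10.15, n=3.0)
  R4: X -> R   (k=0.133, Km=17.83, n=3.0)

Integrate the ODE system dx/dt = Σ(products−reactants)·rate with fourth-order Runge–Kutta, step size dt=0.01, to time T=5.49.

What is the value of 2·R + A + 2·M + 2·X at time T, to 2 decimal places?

Value at T = 155.44

Check how each reaction changes W = 2·R + A + 2·M + 2·X (weight of products minus weight of reactants):
R1: M -> X: (2·1) − (2·1) = 2 − 2 = 0
R2: X -> M: (2·1) − (2·1) = 2 − 2 = 0
R3: R -> 2 A: (1·2) − (2·1) = 2 − 2 = 0
R4: X -> R: (2·1) − (2·1) = 2 − 2 = 0
Every reaction leaves W unchanged, so W is conserved and no simulation is needed: W(T) = W(0) = 2·32.32 + 7.12 + 2·28.90 + 2·12.94 = 155.44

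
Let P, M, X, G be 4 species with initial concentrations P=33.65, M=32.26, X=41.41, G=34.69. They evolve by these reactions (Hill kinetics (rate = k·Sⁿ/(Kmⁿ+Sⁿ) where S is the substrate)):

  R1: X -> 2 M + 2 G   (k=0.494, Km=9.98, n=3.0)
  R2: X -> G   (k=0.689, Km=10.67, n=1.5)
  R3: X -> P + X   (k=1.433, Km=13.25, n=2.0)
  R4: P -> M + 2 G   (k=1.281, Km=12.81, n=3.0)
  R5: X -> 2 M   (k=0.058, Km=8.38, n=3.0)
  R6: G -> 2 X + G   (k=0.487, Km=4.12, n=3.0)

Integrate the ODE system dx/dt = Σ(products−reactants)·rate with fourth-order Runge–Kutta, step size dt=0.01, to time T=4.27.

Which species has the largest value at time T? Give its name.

RK4 with dt=0.01: 427 steps to T=4.27. Trajectory (selected grid times):
t=0.00: P=33.65 M=32.26 X=41.41 G=34.69
t=0.47: P=33.69 M=33.34 X=41.32 G=36.58
t=0.95: P=33.73 M=34.45 X=41.24 G=38.50
t=1.42: P=33.77 M=35.53 X=41.15 G=40.39
t=1.90: P=33.81 M=36.64 X=41.07 G=42.31
t=2.37: P=33.85 M=37.72 X=40.98 G=44.20
t=2.85: P=33.89 M=38.83 X=40.90 G=46.12
t=3.32: P=33.93 M=39.91 X=40.81 G=48.01
t=3.80: P=33.97 M=41.02 X=40.73 G=49.94
t=4.27: P=34.00 M=42.10 X=40.64 G=51.82
At T=4.27: P=34.00 M=42.10 X=40.64 G=51.82; the largest is G.

Dominant species at T: G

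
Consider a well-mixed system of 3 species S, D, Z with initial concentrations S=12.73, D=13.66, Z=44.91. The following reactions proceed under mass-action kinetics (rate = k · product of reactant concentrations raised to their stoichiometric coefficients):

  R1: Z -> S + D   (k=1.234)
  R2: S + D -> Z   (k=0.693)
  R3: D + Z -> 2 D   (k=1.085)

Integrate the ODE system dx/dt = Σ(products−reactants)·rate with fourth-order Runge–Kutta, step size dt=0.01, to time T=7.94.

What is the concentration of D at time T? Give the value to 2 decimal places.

D at T = 58.57

RK4 with dt=0.01: 794 steps to T=7.94. Trajectory (selected grid times):
t=0.00: S=12.73 D=13.66 Z=44.91
t=0.88: S=0.00 D=58.57 Z=0.00
t=1.76: S=0.00 D=58.57 Z=0.00
t=2.65: S=0.00 D=58.57 Z=0.00
t=3.53: S=0.00 D=58.57 Z=0.00
t=4.41: S=0.00 D=58.57 Z=0.00
t=5.29: S=0.00 D=58.57 Z=0.00
t=6.18: S=0.00 D=58.57 Z=0.00
t=7.06: S=0.00 D=58.57 Z=0.00
t=7.94: S=0.00 D=58.57 Z=0.00
Read off D at T=7.94: 58.57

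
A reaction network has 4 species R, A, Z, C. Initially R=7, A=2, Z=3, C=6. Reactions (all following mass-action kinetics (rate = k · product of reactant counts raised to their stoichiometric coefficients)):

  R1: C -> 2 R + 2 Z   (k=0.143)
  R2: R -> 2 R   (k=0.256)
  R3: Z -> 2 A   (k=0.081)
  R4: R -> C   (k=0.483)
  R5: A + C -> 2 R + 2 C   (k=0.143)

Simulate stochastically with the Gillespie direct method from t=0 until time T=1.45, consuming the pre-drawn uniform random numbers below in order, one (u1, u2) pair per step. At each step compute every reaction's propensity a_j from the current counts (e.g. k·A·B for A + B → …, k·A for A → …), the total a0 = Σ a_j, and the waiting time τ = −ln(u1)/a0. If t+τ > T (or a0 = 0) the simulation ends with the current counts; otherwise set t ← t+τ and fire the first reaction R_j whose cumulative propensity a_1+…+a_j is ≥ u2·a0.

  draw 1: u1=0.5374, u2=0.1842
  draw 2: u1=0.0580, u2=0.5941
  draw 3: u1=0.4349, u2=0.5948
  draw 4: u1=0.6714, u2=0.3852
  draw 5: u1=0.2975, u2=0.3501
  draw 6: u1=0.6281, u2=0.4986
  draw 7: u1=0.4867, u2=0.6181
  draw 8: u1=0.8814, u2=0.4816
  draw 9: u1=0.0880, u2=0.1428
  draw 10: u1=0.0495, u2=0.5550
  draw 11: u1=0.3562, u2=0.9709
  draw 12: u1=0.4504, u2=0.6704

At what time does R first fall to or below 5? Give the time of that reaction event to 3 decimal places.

t=0.000: R=7 A=2 Z=3 C=6
Draw 1: a1=0.858, a2=1.792, a3=0.243, a4=3.381, a5=1.716, a0=7.990; τ=−ln(0.5374)/7.990=0.078 → t=0.078; u2·a0=0.1842·7.990=1.472; a1=0.858 < 1.472 ≤ a1+a2=2.650 → R2 fires; R=8 A=2 Z=3 C=6
Draw 2: a1=0.858, a2=2.048, a3=0.243, a4=3.864, a5=1.716, a0=8.729; τ=−ln(0.0580)/8.729=0.326 → t=0.404; u2·a0=0.5941·8.729=5.186; a1+…+a3=3.149 < 5.186 ≤ a1+…+a4=7.013 → R4 fires; R=7 A=2 Z=3 C=7
Draw 3: a1=1.001, a2=1.792, a3=0.243, a4=3.381, a5=2.002, a0=8.419; τ=−ln(0.4349)/8.419=0.099 → t=0.503; u2·a0=0.5948·8.419=5.008; a1+…+a3=3.036 < 5.008 ≤ a1+…+a4=6.417 → R4 fires; R=6 A=2 Z=3 C=8
Draw 4: a1=1.144, a2=1.536, a3=0.243, a4=2.898, a5=2.288, a0=8.109; τ=−ln(0.6714)/8.109=0.049 → t=0.552; u2·a0=0.3852·8.109=3.124; a1+…+a3=2.923 < 3.124 ≤ a1+…+a4=5.821 → R4 fires; R=5 A=2 Z=3 C=9
Draw 5: a1=1.287, a2=1.280, a3=0.243, a4=2.415, a5=2.574, a0=7.799; τ=−ln(0.2975)/7.799=0.155 → t=0.707; u2·a0=0.3501·7.799=2.730; a1+a2=2.567 < 2.730 ≤ a1+…+a3=2.810 → R3 fires; R=5 A=4 Z=2 C=9
Draw 6: a1=1.287, a2=1.280, a3=0.162, a4=2.415, a5=5.148, a0=10.292; τ=−ln(0.6281)/10.292=0.045 → t=0.753; u2·a0=0.4986·10.292=5.132; a1+…+a3=2.729 < 5.132 ≤ a1+…+a4=5.144 → R4 fires; R=4 A=4 Z=2 C=10
Draw 7: a1=1.430, a2=1.024, a3=0.162, a4=1.932, a5=5.720, a0=10.268; τ=−ln(0.4867)/10.268=0.070 → t=0.823; u2·a0=0.6181·10.268=6.347; a1+…+a4=4.548 < 6.347 ≤ a1+…+a5=10.268 → R5 fires; R=6 A=3 Z=2 C=11
Draw 8: a1=1.573, a2=1.536, a3=0.162, a4=2.898, a5=4.719, a0=10.888; τ=−ln(0.8814)/10.888=0.012 → t=0.834; u2·a0=0.4816·10.888=5.244; a1+…+a3=3.271 < 5.244 ≤ a1+…+a4=6.169 → R4 fires; R=5 A=3 Z=2 C=12
Draw 9: a1=1.716, a2=1.280, a3=0.162, a4=2.415, a5=5.148, a0=10.721; τ=−ln(0.0880)/10.721=0.227 → t=1.061; u2·a0=0.1428·10.721=1.531 ≤ a1=1.716 → R1 fires; R=7 A=3 Z=4 C=11
Draw 10: a1=1.573, a2=1.792, a3=0.324, a4=3.381, a5=4.719, a0=11.789; τ=−ln(0.0495)/11.789=0.255 → t=1.316; u2·a0=0.5550·11.789=6.543; a1+…+a3=3.689 < 6.543 ≤ a1+…+a4=7.070 → R4 fires; R=6 A=3 Z=4 C=12
Draw 11: a1=1.716, a2=1.536, a3=0.324, a4=2.898, a5=5.148, a0=11.622; τ=−ln(0.3562)/11.622=0.089 → t=1.405; u2·a0=0.9709·11.622=11.284; a1+…+a4=6.474 < 11.284 ≤ a1+…+a5=11.622 → R5 fires; R=8 A=2 Z=4 C=13
Draw 12: a1=1.859, a2=2.048, a3=0.324, a4=3.864, a5=3.718, a0=11.813; τ=−ln(0.4504)/11.813=0.068 → t=1.472 > T=1.45: stop.
R first becomes ≤ 5 when it reaches 5 at the event at t=0.552.

Threshold first reached at t = 0.552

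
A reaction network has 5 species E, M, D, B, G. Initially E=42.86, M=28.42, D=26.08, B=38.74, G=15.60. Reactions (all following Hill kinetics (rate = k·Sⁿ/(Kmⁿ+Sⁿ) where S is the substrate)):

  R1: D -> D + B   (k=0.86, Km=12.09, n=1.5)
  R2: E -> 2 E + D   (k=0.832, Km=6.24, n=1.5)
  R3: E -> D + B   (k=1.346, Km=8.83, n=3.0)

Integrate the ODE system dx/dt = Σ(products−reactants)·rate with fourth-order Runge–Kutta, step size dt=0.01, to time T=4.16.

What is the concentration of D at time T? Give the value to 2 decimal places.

D at T = 34.90

RK4 with dt=0.01: 416 steps to T=4.16. Trajectory (selected grid times):
t=0.00: E=42.86 M=28.42 D=26.08 B=38.74 G=15.60
t=0.46: E=42.61 M=28.42 D=27.06 B=39.66 G=15.60
t=0.92: E=42.36 M=28.42 D=28.03 B=40.58 G=15.60
t=1.39: E=42.10 M=28.42 D=29.03 B=41.52 G=15.60
t=1.85: E=41.85 M=28.42 D=30.00 B=42.45 G=15.60
t=2.31: E=41.60 M=28.42 D=30.98 B=43.38 G=15.60
t=2.77: E=41.35 M=28.42 D=31.95 B=44.31 G=15.60
t=3.24: E=41.09 M=28.42 D=32.95 B=45.27 G=15.60
t=3.70: E=40.84 M=28.42 D=33.92 B=46.20 G=15.60
t=4.16: E=40.59 M=28.42 D=34.90 B=47.14 G=15.60
Read off D at T=4.16: 34.90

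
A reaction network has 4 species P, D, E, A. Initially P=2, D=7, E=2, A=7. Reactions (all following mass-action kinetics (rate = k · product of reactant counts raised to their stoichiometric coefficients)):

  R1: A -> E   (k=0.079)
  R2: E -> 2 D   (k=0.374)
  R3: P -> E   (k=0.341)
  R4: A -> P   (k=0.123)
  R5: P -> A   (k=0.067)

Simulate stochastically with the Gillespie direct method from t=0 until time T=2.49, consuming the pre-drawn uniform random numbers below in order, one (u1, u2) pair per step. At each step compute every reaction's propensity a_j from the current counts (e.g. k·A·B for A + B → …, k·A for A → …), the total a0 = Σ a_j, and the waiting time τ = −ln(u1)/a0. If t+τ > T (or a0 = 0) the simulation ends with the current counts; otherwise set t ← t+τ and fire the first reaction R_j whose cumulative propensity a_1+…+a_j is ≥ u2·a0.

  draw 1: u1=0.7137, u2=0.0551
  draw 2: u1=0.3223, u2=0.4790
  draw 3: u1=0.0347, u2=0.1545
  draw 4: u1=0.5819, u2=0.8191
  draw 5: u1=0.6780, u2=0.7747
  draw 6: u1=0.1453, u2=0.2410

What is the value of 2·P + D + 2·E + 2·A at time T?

Value at T = 29

Check how each reaction changes W = 2·P + D + 2·E + 2·A (weight of products minus weight of reactants):
R1: A -> E: (2·1) − (2·1) = 2 − 2 = 0
R2: E -> 2 D: (1·2) − (2·1) = 2 − 2 = 0
R3: P -> E: (2·1) − (2·1) = 2 − 2 = 0
R4: A -> P: (2·1) − (2·1) = 2 − 2 = 0
R5: P -> A: (2·1) − (2·1) = 2 − 2 = 0
Every reaction leaves W unchanged, so W is conserved and no simulation is needed: W(T) = W(0) = 2·2 + 7 + 2·2 + 2·7 = 29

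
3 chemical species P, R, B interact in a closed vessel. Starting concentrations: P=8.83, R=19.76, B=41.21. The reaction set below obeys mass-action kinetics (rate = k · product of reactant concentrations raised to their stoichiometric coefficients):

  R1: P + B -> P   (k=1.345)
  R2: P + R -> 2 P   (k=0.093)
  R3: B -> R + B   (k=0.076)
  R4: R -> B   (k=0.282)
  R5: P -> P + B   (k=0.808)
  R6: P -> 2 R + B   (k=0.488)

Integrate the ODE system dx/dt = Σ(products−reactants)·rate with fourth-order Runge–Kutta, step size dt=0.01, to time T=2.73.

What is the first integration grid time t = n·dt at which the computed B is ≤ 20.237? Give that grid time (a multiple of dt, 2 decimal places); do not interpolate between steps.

Threshold first reached at t = 0.07

RK4 with dt=0.01: 273 steps to T=2.73. Trajectory (selected grid times):
t=0.00: P=8.83 R=19.76 B=41.21
t=0.06: P=9.56 R=19.11 B=20.36
t=0.07: P=9.68 R=18.99 B=18.06
t=0.30: P=12.62 R=16.28 B=1.80
t=0.61: P=16.56 R=13.28 B=1.14
t=0.91: P=20.14 R=11.38 B=1.09
t=1.21: P=23.51 R=10.32 B=1.06
t=1.52: P=26.99 R=9.81 B=1.04
t=1.82: P=30.57 R=9.65 B=1.03
t=2.12: P=34.54 R=9.64 B=1.02
t=2.43: P=39.23 R=9.70 B=1.02
t=2.73: P=44.47 R=9.78 B=1.01
B(0.06)=20.362 > 20.237 but B(0.07)=18.058 ≤ 20.237, so the first grid time is t=0.07.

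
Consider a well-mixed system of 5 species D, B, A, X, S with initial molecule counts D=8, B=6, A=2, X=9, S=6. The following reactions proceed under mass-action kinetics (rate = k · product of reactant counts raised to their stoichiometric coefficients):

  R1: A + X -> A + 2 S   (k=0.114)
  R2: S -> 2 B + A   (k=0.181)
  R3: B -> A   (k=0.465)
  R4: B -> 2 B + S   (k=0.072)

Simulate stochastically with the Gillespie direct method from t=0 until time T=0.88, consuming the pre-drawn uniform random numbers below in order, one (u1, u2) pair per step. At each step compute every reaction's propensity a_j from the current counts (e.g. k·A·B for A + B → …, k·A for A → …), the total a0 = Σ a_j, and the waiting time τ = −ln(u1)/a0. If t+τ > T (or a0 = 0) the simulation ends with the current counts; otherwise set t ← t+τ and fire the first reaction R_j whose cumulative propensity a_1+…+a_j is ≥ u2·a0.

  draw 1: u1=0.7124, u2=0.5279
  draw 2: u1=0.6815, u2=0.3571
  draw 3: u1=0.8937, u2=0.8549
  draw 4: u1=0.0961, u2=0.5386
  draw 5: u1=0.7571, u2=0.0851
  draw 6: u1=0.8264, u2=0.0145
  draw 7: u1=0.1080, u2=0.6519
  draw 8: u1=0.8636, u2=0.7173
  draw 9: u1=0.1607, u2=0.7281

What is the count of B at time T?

t=0.000: D=8 B=6 A=2 X=9 S=6
Draw 1: a1=2.052, a2=1.086, a3=2.790, a4=0.432, a0=6.360; τ=−ln(0.7124)/6.360=0.053 → t=0.053; u2·a0=0.5279·6.360=3.357; a1+a2=3.138 < 3.357 ≤ a1+…+a3=5.928 → R3 fires; D=8 B=5 A=3 X=9 S=6
Draw 2: a1=3.078, a2=1.086, a3=2.325, a4=0.360, a0=6.849; τ=−ln(0.6815)/6.849=0.056 → t=0.109; u2·a0=0.3571·6.849=2.446 ≤ a1=3.078 → R1 fires; D=8 B=5 A=3 X=8 S=8
Draw 3: a1=2.736, a2=1.448, a3=2.325, a4=0.360, a0=6.869; τ=−ln(0.8937)/6.869=0.016 → t=0.126; u2·a0=0.8549·6.869=5.872; a1+a2=4.184 < 5.872 ≤ a1+…+a3=6.509 → R3 fires; D=8 B=4 A=4 X=8 S=8
Draw 4: a1=3.648, a2=1.448, a3=1.860, a4=0.288, a0=7.244; τ=−ln(0.0961)/7.244=0.323 → t=0.449; u2·a0=0.5386·7.244=3.902; a1=3.648 < 3.902 ≤ a1+a2=5.096 → R2 fires; D=8 B=6 A=5 X=8 S=7
Draw 5: a1=4.560, a2=1.267, a3=2.790, a4=0.432, a0=9.049; τ=−ln(0.7571)/9.049=0.031 → t=0.480; u2·a0=0.0851·9.049=0.770 ≤ a1=4.560 → R1 fires; D=8 B=6 A=5 X=7 S=9
Draw 6: a1=3.990, a2=1.629, a3=2.790, a4=0.432, a0=8.841; τ=−ln(0.8264)/8.841=0.022 → t=0.501; u2·a0=0.0145·8.841=0.128 ≤ a1=3.990 → R1 fires; D=8 B=6 A=5 X=6 S=11
Draw 7: a1=3.420, a2=1.991, a3=2.790, a4=0.432, a0=8.633; τ=−ln(0.1080)/8.633=0.258 → t=0.759; u2·a0=0.6519·8.633=5.628; a1+a2=5.411 < 5.628 ≤ a1+…+a3=8.201 → R3 fires; D=8 B=5 A=6 X=6 S=11
Draw 8: a1=4.104, a2=1.991, a3=2.325, a4=0.360, a0=8.780; τ=−ln(0.8636)/8.780=0.017 → t=0.776; u2·a0=0.7173·8.780=6.298; a1+a2=6.095 < 6.298 ≤ a1+…+a3=8.420 → R3 fires; D=8 B=4 A=7 X=6 S=11
Draw 9: a1=4.788, a2=1.991, a3=1.860, a4=0.288, a0=8.927; τ=−ln(0.1607)/8.927=0.205 → t=0.981 > T=0.88: stop.
Read off B at T=0.88: 4

B at T = 4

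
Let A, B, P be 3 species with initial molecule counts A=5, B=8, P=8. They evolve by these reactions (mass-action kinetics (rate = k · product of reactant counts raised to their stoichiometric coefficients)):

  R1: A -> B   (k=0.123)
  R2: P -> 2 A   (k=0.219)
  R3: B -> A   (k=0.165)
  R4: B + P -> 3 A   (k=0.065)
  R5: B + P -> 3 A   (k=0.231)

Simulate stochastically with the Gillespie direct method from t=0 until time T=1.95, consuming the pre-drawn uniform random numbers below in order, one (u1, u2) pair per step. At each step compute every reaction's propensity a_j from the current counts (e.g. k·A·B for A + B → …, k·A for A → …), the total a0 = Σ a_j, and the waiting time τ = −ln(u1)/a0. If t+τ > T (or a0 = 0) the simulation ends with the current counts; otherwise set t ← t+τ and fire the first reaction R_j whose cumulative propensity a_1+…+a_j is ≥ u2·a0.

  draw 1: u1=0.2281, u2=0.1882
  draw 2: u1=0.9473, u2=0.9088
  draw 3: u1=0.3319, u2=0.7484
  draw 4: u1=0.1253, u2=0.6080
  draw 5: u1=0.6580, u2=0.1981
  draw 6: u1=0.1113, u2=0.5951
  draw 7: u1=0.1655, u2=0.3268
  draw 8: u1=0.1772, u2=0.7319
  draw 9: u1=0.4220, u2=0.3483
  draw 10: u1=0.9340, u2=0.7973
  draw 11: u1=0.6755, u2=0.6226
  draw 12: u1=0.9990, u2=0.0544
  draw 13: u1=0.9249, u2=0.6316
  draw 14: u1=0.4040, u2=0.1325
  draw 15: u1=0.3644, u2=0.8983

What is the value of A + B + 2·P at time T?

Value at T = 29

Check how each reaction changes W = A + B + 2·P (weight of products minus weight of reactants):
R1: A -> B: (1·1) − (1·1) = 1 − 1 = 0
R2: P -> 2 A: (1·2) − (2·1) = 2 − 2 = 0
R3: B -> A: (1·1) − (1·1) = 1 − 1 = 0
R4: B + P -> 3 A: (1·3) − (1·1 + 2·1) = 3 − 3 = 0
R5: B + P -> 3 A: (1·3) − (1·1 + 2·1) = 3 − 3 = 0
Every reaction leaves W unchanged, so W is conserved and no simulation is needed: W(T) = W(0) = 5 + 8 + 2·8 = 29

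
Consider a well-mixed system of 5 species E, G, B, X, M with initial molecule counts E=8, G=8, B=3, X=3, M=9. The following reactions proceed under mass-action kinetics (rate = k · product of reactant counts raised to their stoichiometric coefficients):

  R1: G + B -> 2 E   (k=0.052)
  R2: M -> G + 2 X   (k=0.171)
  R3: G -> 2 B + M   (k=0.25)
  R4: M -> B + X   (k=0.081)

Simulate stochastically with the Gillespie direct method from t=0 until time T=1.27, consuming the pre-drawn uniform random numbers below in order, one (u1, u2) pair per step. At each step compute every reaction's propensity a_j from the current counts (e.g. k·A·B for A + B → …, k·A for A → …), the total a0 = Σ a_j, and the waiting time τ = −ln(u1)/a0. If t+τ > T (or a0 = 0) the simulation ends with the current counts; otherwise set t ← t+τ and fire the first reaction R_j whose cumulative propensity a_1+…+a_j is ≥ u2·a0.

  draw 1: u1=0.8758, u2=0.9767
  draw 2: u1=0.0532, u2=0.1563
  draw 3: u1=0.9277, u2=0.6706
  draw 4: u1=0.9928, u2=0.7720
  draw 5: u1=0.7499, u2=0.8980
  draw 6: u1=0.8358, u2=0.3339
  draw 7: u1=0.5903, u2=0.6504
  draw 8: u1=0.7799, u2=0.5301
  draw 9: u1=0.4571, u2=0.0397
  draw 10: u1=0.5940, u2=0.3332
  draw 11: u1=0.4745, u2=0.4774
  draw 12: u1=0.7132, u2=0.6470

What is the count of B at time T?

B at T = 8

t=0.000: E=8 G=8 B=3 X=3 M=9
Draw 1: a1=1.248, a2=1.539, a3=2.000, a4=0.729, a0=5.516; τ=−ln(0.8758)/5.516=0.024 → t=0.024; u2·a0=0.9767·5.516=5.387; a1+…+a3=4.787 < 5.387 ≤ a1+…+a4=5.516 → R4 fires; E=8 G=8 B=4 X=4 M=8
Draw 2: a1=1.664, a2=1.368, a3=2.000, a4=0.648, a0=5.680; τ=−ln(0.0532)/5.680=0.516 → t=0.541; u2·a0=0.1563·5.680=0.888 ≤ a1=1.664 → R1 fires; E=10 G=7 B=3 X=4 M=8
Draw 3: a1=1.092, a2=1.368, a3=1.750, a4=0.648, a0=4.858; τ=−ln(0.9277)/4.858=0.015 → t=0.556; u2·a0=0.6706·4.858=3.258; a1+a2=2.460 < 3.258 ≤ a1+…+a3=4.210 → R3 fires; E=10 G=6 B=5 X=4 M=9
Draw 4: a1=1.560, a2=1.539, a3=1.500, a4=0.729, a0=5.328; τ=−ln(0.9928)/5.328=0.001 → t=0.557; u2·a0=0.7720·5.328=4.113; a1+a2=3.099 < 4.113 ≤ a1+…+a3=4.599 → R3 fires; E=10 G=5 B=7 X=4 M=10
Draw 5: a1=1.820, a2=1.710, a3=1.250, a4=0.810, a0=5.590; τ=−ln(0.7499)/5.590=0.051 → t=0.609; u2·a0=0.8980·5.590=5.020; a1+…+a3=4.780 < 5.020 ≤ a1+…+a4=5.590 → R4 fires; E=10 G=5 B=8 X=5 M=9
Draw 6: a1=2.080, a2=1.539, a3=1.250, a4=0.729, a0=5.598; τ=−ln(0.8358)/5.598=0.032 → t=0.641; u2·a0=0.3339·5.598=1.869 ≤ a1=2.080 → R1 fires; E=12 G=4 B=7 X=5 M=9
Draw 7: a1=1.456, a2=1.539, a3=1.000, a4=0.729, a0=4.724; τ=−ln(0.5903)/4.724=0.112 → t=0.752; u2·a0=0.6504·4.724=3.072; a1+a2=2.995 < 3.072 ≤ a1+…+a3=3.995 → R3 fires; E=12 G=3 B=9 X=5 M=10
Draw 8: a1=1.404, a2=1.710, a3=0.750, a4=0.810, a0=4.674; τ=−ln(0.7799)/4.674=0.053 → t=0.806; u2·a0=0.5301·4.674=2.478; a1=1.404 < 2.478 ≤ a1+a2=3.114 → R2 fires; E=12 G=4 B=9 X=7 M=9
Draw 9: a1=1.872, a2=1.539, a3=1.000, a4=0.729, a0=5.140; τ=−ln(0.4571)/5.140=0.152 → t=0.958; u2·a0=0.0397·5.140=0.204 ≤ a1=1.872 → R1 fires; E=14 G=3 B=8 X=7 M=9
Draw 10: a1=1.248, a2=1.539, a3=0.750, a4=0.729, a0=4.266; τ=−ln(0.5940)/4.266=0.122 → t=1.080; u2·a0=0.3332·4.266=1.421; a1=1.248 < 1.421 ≤ a1+a2=2.787 → R2 fires; E=14 G=4 B=8 X=9 M=8
Draw 11: a1=1.664, a2=1.368, a3=1.000, a4=0.648, a0=4.680; τ=−ln(0.4745)/4.680=0.159 → t=1.239; u2·a0=0.4774·4.680=2.234; a1=1.664 < 2.234 ≤ a1+a2=3.032 → R2 fires; E=14 G=5 B=8 X=11 M=7
Draw 12: a1=2.080, a2=1.197, a3=1.250, a4=0.567, a0=5.094; τ=−ln(0.7132)/5.094=0.066 → t=1.306 > T=1.27: stop.
Read off B at T=1.27: 8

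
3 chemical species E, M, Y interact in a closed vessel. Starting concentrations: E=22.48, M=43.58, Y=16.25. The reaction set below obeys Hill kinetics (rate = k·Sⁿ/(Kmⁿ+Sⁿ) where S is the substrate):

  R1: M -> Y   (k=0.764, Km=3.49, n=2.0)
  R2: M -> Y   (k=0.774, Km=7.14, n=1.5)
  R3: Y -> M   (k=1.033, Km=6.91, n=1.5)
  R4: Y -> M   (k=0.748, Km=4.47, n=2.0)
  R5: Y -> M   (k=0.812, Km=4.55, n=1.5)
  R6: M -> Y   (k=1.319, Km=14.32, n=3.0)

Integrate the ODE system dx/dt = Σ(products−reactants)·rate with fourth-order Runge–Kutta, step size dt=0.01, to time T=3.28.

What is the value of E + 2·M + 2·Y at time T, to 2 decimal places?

Value at T = 142.14

Check how each reaction changes W = E + 2·M + 2·Y (weight of products minus weight of reactants):
R1: M -> Y: (2·1) − (2·1) = 2 − 2 = 0
R2: M -> Y: (2·1) − (2·1) = 2 − 2 = 0
R3: Y -> M: (2·1) − (2·1) = 2 − 2 = 0
R4: Y -> M: (2·1) − (2·1) = 2 − 2 = 0
R5: Y -> M: (2·1) − (2·1) = 2 − 2 = 0
R6: M -> Y: (2·1) − (2·1) = 2 − 2 = 0
Every reaction leaves W unchanged, so W is conserved and no simulation is needed: W(T) = W(0) = 22.48 + 2·43.58 + 2·16.25 = 142.14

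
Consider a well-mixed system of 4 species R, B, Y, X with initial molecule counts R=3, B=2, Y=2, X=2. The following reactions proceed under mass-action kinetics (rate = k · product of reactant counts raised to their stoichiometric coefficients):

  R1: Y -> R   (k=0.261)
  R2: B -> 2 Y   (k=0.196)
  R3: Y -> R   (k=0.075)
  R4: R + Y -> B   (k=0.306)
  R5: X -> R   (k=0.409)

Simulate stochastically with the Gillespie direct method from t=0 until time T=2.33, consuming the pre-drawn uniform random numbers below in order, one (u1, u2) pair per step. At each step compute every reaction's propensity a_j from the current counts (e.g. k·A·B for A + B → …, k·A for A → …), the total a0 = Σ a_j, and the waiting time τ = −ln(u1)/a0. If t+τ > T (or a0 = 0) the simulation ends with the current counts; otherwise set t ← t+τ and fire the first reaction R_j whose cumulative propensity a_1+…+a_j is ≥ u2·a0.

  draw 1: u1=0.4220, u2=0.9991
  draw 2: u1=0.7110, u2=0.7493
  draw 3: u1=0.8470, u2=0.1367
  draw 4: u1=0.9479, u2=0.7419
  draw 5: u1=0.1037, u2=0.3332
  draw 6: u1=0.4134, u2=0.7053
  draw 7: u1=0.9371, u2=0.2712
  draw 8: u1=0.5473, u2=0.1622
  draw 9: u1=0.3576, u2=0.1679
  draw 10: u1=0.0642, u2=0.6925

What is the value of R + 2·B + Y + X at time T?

Value at T = 11

Check how each reaction changes W = R + 2·B + Y + X (weight of products minus weight of reactants):
R1: Y -> R: (1·1) − (1·1) = 1 − 1 = 0
R2: B -> 2 Y: (1·2) − (2·1) = 2 − 2 = 0
R3: Y -> R: (1·1) − (1·1) = 1 − 1 = 0
R4: R + Y -> B: (2·1) − (1·1 + 1·1) = 2 − 2 = 0
R5: X -> R: (1·1) − (1·1) = 1 − 1 = 0
Every reaction leaves W unchanged, so W is conserved and no simulation is needed: W(T) = W(0) = 3 + 2·2 + 2 + 2 = 11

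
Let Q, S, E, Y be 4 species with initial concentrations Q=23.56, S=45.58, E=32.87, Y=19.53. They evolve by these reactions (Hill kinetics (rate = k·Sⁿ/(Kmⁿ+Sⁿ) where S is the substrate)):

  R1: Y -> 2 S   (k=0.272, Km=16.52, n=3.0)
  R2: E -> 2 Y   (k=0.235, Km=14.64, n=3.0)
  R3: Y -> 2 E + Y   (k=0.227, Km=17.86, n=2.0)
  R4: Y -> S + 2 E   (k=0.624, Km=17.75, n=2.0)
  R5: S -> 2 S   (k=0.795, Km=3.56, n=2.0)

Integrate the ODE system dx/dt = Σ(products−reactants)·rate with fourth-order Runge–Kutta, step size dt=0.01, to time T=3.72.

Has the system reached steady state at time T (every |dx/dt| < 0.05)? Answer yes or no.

Steady state at T: no

RK4 with dt=0.01: 372 steps to T=3.72. Trajectory (selected grid times):
t=0.00: Q=23.56 S=45.58 E=32.87 Y=19.53
t=0.41: Q=23.56 S=46.18 E=33.16 Y=19.50
t=0.83: Q=23.56 S=46.80 E=33.46 Y=19.47
t=1.24: Q=23.56 S=47.40 E=33.75 Y=19.43
t=1.65: Q=23.56 S=48.00 E=34.04 Y=19.40
t=2.07: Q=23.56 S=48.62 E=34.34 Y=19.37
t=2.48: Q=23.56 S=49.22 E=34.63 Y=19.35
t=2.89: Q=23.56 S=49.82 E=34.92 Y=19.32
t=3.31: Q=23.56 S=50.44 E=35.21 Y=19.29
t=3.72: Q=23.56 S=51.03 E=35.50 Y=19.26
Rates at T: R1=0.1668, R2=0.2196, R3=0.1221, R4=0.3375, R5=0.7912
dx/dt at T (Σ net stoichiometry × rate): Q=+0.0000, S=+1.4622, E=+0.6994, Y=-0.0651
Largest |dx/dt| is |+1.4622| (S) ≥ 0.05 → not steady.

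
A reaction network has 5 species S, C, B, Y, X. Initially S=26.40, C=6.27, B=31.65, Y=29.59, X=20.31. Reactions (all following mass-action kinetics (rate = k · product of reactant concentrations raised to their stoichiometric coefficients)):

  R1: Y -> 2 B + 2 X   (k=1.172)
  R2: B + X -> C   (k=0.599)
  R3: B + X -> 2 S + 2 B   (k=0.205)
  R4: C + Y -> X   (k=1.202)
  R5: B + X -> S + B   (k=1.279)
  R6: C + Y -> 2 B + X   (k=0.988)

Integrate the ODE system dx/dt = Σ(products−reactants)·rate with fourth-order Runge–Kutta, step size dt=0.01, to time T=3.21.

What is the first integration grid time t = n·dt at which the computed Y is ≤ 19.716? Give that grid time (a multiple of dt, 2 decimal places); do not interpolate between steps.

Threshold first reached at t = 0.04

RK4 with dt=0.01: 321 steps to T=3.21. Trajectory (selected grid times):
t=0.00: S=26.40 C=6.27 B=31.65 Y=29.59 X=20.31
t=0.03: S=46.40 C=4.54 B=36.65 Y=19.91 X=6.17
t=0.04: S=49.66 C=3.94 B=37.91 Y=17.94 X=4.34
t=0.36: S=65.95 C=0.53 B=49.15 Y=5.38 X=0.19
t=0.71: S=69.63 C=0.46 B=52.59 Y=2.47 X=0.08
t=1.07: S=71.34 C=0.45 B=54.19 Y=1.14 X=0.03
t=1.43: S=72.12 C=0.45 B=54.93 Y=0.52 X=0.02
t=1.78: S=72.48 C=0.45 B=55.26 Y=0.25 X=0.01
t=2.14: S=72.65 C=0.45 B=55.42 Y=0.11 X=0.00
t=2.50: S=72.72 C=0.45 B=55.49 Y=0.05 X=0.00
t=2.85: S=72.76 C=0.45 B=55.53 Y=0.02 X=0.00
t=3.21: S=72.78 C=0.45 B=55.54 Y=0.01 X=0.00
Y(0.03)=19.915 > 19.716 but Y(0.04)=17.938 ≤ 19.716, so the first grid time is t=0.04.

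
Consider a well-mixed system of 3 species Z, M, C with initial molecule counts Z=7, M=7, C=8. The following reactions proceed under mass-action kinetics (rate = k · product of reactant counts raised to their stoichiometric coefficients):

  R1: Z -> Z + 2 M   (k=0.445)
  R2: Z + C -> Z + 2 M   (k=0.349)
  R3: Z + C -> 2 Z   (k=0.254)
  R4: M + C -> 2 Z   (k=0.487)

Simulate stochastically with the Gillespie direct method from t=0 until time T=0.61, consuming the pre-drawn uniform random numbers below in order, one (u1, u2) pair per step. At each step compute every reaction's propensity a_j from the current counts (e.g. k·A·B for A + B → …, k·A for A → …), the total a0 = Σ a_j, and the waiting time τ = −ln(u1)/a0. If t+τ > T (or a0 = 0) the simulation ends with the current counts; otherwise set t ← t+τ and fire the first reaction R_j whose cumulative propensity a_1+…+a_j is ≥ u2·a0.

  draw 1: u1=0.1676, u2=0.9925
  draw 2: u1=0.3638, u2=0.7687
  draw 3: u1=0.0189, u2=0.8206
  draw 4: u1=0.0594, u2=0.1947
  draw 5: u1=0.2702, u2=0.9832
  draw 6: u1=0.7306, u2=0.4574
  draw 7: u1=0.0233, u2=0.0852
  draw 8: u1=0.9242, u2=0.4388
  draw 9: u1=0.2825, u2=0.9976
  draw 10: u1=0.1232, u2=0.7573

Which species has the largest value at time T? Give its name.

t=0.000: Z=7 M=7 C=8
Draw 1: a1=3.115, a2=19.544, a3=14.224, a4=27.272, a0=64.155; τ=−ln(0.1676)/64.155=0.028 → t=0.028; u2·a0=0.9925·64.155=63.674; a1+…+a3=36.883 < 63.674 ≤ a1+…+a4=64.155 → R4 fires; Z=9 M=6 C=7
Draw 2: a1=4.005, a2=21.987, a3=16.002, a4=20.454, a0=62.448; τ=−ln(0.3638)/62.448=0.016 → t=0.044; u2·a0=0.7687·62.448=48.004; a1+…+a3=41.994 < 48.004 ≤ a1+…+a4=62.448 → R4 fires; Z=11 M=5 C=6
Draw 3: a1=4.895, a2=23.034, a3=16.764, a4=14.610, a0=59.303; τ=−ln(0.0189)/59.303=0.067 → t=0.111; u2·a0=0.8206·59.303=48.664; a1+…+a3=44.693 < 48.664 ≤ a1+…+a4=59.303 → R4 fires; Z=13 M=4 C=5
Draw 4: a1=5.785, a2=22.685, a3=16.510, a4=9.740, a0=54.720; τ=−ln(0.0594)/54.720=0.052 → t=0.163; u2·a0=0.1947·54.720=10.654; a1=5.785 < 10.654 ≤ a1+a2=28.470 → R2 fires; Z=13 M=6 C=4
Draw 5: a1=5.785, a2=18.148, a3=13.208, a4=11.688, a0=48.829; τ=−ln(0.2702)/48.829=0.027 → t=0.189; u2·a0=0.9832·48.829=48.009; a1+…+a3=37.141 < 48.009 ≤ a1+…+a4=48.829 → R4 fires; Z=15 M=5 C=3
Draw 6: a1=6.675, a2=15.705, a3=11.430, a4=7.305, a0=41.115; τ=−ln(0.7306)/41.115=0.008 → t=0.197; u2·a0=0.4574·41.115=18.806; a1=6.675 < 18.806 ≤ a1+a2=22.380 → R2 fires; Z=15 M=7 C=2
Draw 7: a1=6.675, a2=10.470, a3=7.620, a4=6.818, a0=31.583; τ=−ln(0.0233)/31.583=0.119 → t=0.316; u2·a0=0.0852·31.583=2.691 ≤ a1=6.675 → R1 fires; Z=15 M=9 C=2
Draw 8: a1=6.675, a2=10.470, a3=7.620, a4=8.766, a0=33.531; τ=−ln(0.9242)/33.531=0.002 → t=0.318; u2·a0=0.4388·33.531=14.713; a1=6.675 < 14.713 ≤ a1+a2=17.145 → R2 fires; Z=15 M=11 C=1
Draw 9: a1=6.675, a2=5.235, a3=3.810, a4=5.357, a0=21.077; τ=−ln(0.2825)/21.077=0.060 → t=0.378; u2·a0=0.9976·21.077=21.026; a1+…+a3=15.720 < 21.026 ≤ a1+…+a4=21.077 → R4 fires; Z=17 M=10 C=0
Draw 10: a1=7.565, a2=0.000, a3=0.000, a4=0.000, a0=7.565; τ=−ln(0.1232)/7.565=0.277 → t=0.655 > T=0.61: stop.
At T=0.61: Z=17 M=10 C=0; the largest is Z.

Dominant species at T: Z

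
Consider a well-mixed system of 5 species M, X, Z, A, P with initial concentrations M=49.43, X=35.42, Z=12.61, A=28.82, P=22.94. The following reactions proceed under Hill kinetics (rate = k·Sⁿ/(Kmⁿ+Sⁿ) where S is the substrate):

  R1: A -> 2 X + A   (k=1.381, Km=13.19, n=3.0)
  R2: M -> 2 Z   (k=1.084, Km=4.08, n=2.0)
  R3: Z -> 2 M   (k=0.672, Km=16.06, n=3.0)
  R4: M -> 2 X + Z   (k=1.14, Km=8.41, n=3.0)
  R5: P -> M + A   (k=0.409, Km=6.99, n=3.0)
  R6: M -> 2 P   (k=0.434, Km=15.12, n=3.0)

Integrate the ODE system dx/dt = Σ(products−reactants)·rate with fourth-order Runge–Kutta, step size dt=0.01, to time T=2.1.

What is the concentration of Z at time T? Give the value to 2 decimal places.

Z at T = 18.83

RK4 with dt=0.01: 210 steps to T=2.1. Trajectory (selected grid times):
t=0.00: M=49.43 X=35.42 Z=12.61 A=28.82 P=22.94
t=0.23: M=49.02 X=36.52 Z=13.31 A=28.91 P=23.04
t=0.47: M=48.61 X=37.67 Z=14.04 A=29.01 P=23.15
t=0.70: M=48.22 X=38.77 Z=14.73 A=29.10 P=23.25
t=0.93: M=47.85 X=39.88 Z=15.42 A=29.19 P=23.35
t=1.17: M=47.47 X=41.03 Z=16.13 A=29.29 P=23.46
t=1.40: M=47.12 X=42.13 Z=16.80 A=29.38 P=23.56
t=1.63: M=46.78 X=43.24 Z=17.47 A=29.47 P=23.66
t=1.87: M=46.43 X=44.39 Z=18.17 A=29.56 P=23.77
t=2.10: M=46.10 X=45.49 Z=18.83 A=29.66 P=23.87
Read off Z at T=2.1: 18.83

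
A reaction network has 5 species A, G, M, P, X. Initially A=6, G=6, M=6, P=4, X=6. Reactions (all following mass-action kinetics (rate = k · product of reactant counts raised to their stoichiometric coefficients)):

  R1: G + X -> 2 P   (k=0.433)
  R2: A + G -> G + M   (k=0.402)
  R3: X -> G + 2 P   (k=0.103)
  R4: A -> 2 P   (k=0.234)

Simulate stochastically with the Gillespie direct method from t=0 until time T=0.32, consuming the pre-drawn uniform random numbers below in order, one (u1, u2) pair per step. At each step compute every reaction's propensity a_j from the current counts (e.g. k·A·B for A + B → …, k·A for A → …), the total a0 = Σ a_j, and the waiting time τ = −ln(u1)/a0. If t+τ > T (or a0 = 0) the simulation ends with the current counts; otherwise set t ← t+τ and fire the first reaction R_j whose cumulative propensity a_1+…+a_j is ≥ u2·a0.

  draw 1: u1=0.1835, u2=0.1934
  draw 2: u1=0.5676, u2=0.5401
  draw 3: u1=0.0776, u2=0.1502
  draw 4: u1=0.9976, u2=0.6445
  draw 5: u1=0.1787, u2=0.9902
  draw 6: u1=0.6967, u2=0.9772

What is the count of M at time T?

M at T = 8

t=0.000: A=6 G=6 M=6 P=4 X=6
Draw 1: a1=15.588, a2=14.472, a3=0.618, a4=1.404, a0=32.082; τ=−ln(0.1835)/32.082=0.053 → t=0.053; u2·a0=0.1934·32.082=6.205 ≤ a1=15.588 → R1 fires; A=6 G=5 M=6 P=6 X=5
Draw 2: a1=10.825, a2=12.060, a3=0.515, a4=1.404, a0=24.804; τ=−ln(0.5676)/24.804=0.023 → t=0.076; u2·a0=0.5401·24.804=13.397; a1=10.825 < 13.397 ≤ a1+a2=22.885 → R2 fires; A=5 G=5 M=7 P=6 X=5
Draw 3: a1=10.825, a2=10.050, a3=0.515, a4=1.170, a0=22.560; τ=−ln(0.0776)/22.560=0.113 → t=0.189; u2·a0=0.1502·22.560=3.389 ≤ a1=10.825 → R1 fires; A=5 G=4 M=7 P=8 X=4
Draw 4: a1=6.928, a2=8.040, a3=0.412, a4=1.170, a0=16.550; τ=−ln(0.9976)/16.550=0.000 → t=0.189; u2·a0=0.6445·16.550=10.666; a1=6.928 < 10.666 ≤ a1+a2=14.968 → R2 fires; A=4 G=4 M=8 P=8 X=4
Draw 5: a1=6.928, a2=6.432, a3=0.412, a4=0.936, a0=14.708; τ=−ln(0.1787)/14.708=0.117 → t=0.306; u2·a0=0.9902·14.708=14.564; a1+…+a3=13.772 < 14.564 ≤ a1+…+a4=14.708 → R4 fires; A=3 G=4 M=8 P=10 X=4
Draw 6: a1=6.928, a2=4.824, a3=0.412, a4=0.702, a0=12.866; τ=−ln(0.6967)/12.866=0.028 → t=0.334 > T=0.32: stop.
Read off M at T=0.32: 8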